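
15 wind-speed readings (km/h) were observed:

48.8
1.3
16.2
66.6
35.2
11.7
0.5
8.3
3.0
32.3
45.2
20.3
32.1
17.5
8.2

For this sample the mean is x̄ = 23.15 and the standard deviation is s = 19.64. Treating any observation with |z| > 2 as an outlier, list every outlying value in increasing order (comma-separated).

66.6

Cutoffs at x̄ ± 2s: 23.15 ± 2·19.64 = [-16.13, 62.43].
66.6: z = 2.21, |z| > 2 → outlier.
Every other value lies within [-16.13, 62.43].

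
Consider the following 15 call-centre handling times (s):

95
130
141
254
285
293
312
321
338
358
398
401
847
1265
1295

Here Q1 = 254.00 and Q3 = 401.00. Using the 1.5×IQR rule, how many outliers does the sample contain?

IQR = 147.00; fences at 254.00 − 220.50 = 33.50 and 401.00 + 220.50 = 621.50.
Outside the cutoffs: 847, 1265, 1295.

3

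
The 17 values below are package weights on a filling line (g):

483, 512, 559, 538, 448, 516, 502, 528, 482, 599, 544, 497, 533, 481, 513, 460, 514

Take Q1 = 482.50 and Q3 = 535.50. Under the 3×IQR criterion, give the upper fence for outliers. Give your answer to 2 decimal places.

IQR = Q3 − Q1 = 535.50 − 482.50 = 53.00.
Lower fence = Q1 − 3·IQR = 482.50 − 159.00 = 323.50.
Upper fence = Q3 + 3·IQR = 535.50 + 159.00 = 694.50.

694.50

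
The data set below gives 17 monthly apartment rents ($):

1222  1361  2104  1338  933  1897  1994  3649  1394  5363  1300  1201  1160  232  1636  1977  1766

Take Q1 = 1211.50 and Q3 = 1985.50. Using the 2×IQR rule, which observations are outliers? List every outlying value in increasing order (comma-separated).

3649, 5363

IQR = Q3 − Q1 = 1985.50 − 1211.50 = 774.00.
Lower fence = Q1 − 2·IQR = 1211.50 − 1548.00 = -336.50.
Upper fence = Q3 + 2·IQR = 1985.50 + 1548.00 = 3533.50.
3649 > 3533.50 → outlier.
5363 > 3533.50 → outlier.
All remaining values lie within [-336.50, 3533.50].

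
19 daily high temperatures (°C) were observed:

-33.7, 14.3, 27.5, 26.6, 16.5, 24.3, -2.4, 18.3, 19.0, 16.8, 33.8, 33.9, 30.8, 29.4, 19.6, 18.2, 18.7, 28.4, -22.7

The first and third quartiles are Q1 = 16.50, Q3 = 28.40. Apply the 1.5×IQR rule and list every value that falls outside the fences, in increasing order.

IQR = Q3 − Q1 = 28.40 − 16.50 = 11.90.
Lower fence = Q1 − 1.5·IQR = 16.50 − 17.85 = -1.35.
Upper fence = Q3 + 1.5·IQR = 28.40 + 17.85 = 46.25.
-33.7 < -1.35 → outlier.
-22.7 < -1.35 → outlier.
-2.4 < -1.35 → outlier.
All remaining values lie within [-1.35, 46.25].

-33.7, -22.7, -2.4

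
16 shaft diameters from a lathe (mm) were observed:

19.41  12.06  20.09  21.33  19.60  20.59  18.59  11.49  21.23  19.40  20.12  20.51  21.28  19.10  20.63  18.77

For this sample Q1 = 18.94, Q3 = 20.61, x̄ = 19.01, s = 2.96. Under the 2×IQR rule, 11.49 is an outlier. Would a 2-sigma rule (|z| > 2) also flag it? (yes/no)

z = (11.49 − 19.01) / 2.96 = -2.54.
|z| = 2.54 > 2.

yes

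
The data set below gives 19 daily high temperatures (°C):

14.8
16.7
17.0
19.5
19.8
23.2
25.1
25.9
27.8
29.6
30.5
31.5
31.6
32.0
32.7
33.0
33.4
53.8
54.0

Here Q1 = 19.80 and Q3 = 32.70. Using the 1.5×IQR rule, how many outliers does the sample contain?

2

IQR = 12.90; fences at 19.80 − 19.35 = 0.45 and 32.70 + 19.35 = 52.05.
Outside the cutoffs: 53.8, 54.0.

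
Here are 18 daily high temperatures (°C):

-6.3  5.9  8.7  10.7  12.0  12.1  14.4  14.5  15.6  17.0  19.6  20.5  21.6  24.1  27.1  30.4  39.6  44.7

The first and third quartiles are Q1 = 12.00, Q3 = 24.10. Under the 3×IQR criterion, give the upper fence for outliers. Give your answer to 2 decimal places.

60.40

IQR = Q3 − Q1 = 24.10 − 12.00 = 12.10.
Lower fence = Q1 − 3·IQR = 12.00 − 36.30 = -24.30.
Upper fence = Q3 + 3·IQR = 24.10 + 36.30 = 60.40.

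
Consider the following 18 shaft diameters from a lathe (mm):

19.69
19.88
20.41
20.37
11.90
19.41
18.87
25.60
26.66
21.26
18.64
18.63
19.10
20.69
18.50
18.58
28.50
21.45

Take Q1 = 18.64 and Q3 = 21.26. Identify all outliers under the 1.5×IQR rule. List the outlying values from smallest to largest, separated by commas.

IQR = Q3 − Q1 = 21.26 − 18.64 = 2.62.
Lower fence = Q1 − 1.5·IQR = 18.64 − 3.93 = 14.71.
Upper fence = Q3 + 1.5·IQR = 21.26 + 3.93 = 25.19.
11.90 < 14.71 → outlier.
25.60 > 25.19 → outlier.
26.66 > 25.19 → outlier.
28.50 > 25.19 → outlier.
All remaining values lie within [14.71, 25.19].

11.90, 25.60, 26.66, 28.50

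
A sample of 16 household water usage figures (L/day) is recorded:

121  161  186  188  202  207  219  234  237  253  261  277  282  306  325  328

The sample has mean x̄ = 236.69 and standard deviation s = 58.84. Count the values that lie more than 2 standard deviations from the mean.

0

Cutoffs: x̄ ± 2s = [119.01, 354.37].
Every value lies within the cutoffs.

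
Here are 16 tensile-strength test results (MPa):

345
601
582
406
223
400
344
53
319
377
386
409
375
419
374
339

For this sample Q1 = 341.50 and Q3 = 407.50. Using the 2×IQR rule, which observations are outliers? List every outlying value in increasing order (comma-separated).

IQR = Q3 − Q1 = 407.50 − 341.50 = 66.00.
Lower fence = Q1 − 2·IQR = 341.50 − 132.00 = 209.50.
Upper fence = Q3 + 2·IQR = 407.50 + 132.00 = 539.50.
53 < 209.50 → outlier.
582 > 539.50 → outlier.
601 > 539.50 → outlier.
All remaining values lie within [209.50, 539.50].

53, 582, 601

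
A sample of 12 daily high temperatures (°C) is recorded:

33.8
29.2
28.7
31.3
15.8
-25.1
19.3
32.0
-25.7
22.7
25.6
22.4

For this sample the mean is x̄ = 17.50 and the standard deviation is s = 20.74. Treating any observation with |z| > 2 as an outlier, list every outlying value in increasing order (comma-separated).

-25.7, -25.1

Cutoffs at x̄ ± 2s: 17.50 ± 2·20.74 = [-23.98, 58.98].
-25.7: z = -2.08, |z| > 2 → outlier.
-25.1: z = -2.05, |z| > 2 → outlier.
Every other value lies within [-23.98, 58.98].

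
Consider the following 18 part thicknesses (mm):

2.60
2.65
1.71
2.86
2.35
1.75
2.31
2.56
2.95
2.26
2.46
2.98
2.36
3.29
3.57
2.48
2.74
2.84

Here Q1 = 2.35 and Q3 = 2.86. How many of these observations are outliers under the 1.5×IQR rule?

0

IQR = 0.51; fences at 2.35 − 0.765 = 1.585 and 2.86 + 0.765 = 3.625.
Every value lies within the cutoffs.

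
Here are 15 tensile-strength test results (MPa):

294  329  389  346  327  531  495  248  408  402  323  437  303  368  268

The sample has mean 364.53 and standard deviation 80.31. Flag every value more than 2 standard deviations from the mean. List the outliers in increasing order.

Cutoffs at x̄ ± 2s: 364.53 ± 2·80.31 = [203.91, 525.15].
531: z = 2.07, |z| > 2 → outlier.
Every other value lies within [203.91, 525.15].

531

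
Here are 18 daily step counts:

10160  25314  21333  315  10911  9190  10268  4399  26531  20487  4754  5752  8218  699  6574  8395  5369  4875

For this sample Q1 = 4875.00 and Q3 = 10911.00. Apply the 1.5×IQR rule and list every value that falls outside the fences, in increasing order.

IQR = Q3 − Q1 = 10911.00 − 4875.00 = 6036.00.
Lower fence = Q1 − 1.5·IQR = 4875.00 − 9054.00 = -4179.00.
Upper fence = Q3 + 1.5·IQR = 10911.00 + 9054.00 = 19965.00.
20487 > 19965.00 → outlier.
21333 > 19965.00 → outlier.
25314 > 19965.00 → outlier.
26531 > 19965.00 → outlier.
All remaining values lie within [-4179.00, 19965.00].

20487, 21333, 25314, 26531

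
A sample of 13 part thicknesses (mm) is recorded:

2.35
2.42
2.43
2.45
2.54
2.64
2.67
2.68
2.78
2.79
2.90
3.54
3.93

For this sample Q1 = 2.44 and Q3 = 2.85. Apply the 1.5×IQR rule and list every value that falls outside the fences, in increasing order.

IQR = Q3 − Q1 = 2.85 − 2.44 = 0.41.
Lower fence = Q1 − 1.5·IQR = 2.44 − 0.615 = 1.825.
Upper fence = Q3 + 1.5·IQR = 2.85 + 0.615 = 3.465.
3.54 > 3.465 → outlier.
3.93 > 3.465 → outlier.
All remaining values lie within [1.825, 3.465].

3.54, 3.93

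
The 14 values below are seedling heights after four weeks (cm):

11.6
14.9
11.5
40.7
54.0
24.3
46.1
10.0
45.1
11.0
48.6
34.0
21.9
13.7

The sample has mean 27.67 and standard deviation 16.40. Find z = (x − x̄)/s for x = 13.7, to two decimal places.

z = (13.7 − 27.67) / 16.40 = -0.85.

-0.85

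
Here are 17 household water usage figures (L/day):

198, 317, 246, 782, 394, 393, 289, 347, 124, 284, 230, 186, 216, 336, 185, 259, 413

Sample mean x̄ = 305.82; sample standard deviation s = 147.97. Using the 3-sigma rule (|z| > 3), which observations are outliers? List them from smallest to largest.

782

Cutoffs at x̄ ± 3s: 305.82 ± 3·147.97 = [-138.09, 749.73].
782: z = 3.22, |z| > 3 → outlier.
Every other value lies within [-138.09, 749.73].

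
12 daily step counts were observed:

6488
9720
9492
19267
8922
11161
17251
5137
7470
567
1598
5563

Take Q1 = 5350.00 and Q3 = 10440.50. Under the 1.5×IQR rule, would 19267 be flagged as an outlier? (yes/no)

IQR = Q3 − Q1 = 10440.50 − 5350.00 = 5090.50.
Lower fence = Q1 − 1.5·IQR = 5350.00 − 7635.75 = -2285.75.
Upper fence = Q3 + 1.5·IQR = 10440.50 + 7635.75 = 18076.25.
19267 lies above the upper fence.

yes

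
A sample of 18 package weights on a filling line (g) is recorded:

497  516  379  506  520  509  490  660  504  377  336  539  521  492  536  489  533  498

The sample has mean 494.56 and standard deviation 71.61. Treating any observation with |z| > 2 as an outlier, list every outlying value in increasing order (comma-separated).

Cutoffs at x̄ ± 2s: 494.56 ± 2·71.61 = [351.34, 637.78].
336: z = -2.21, |z| > 2 → outlier.
660: z = 2.31, |z| > 2 → outlier.
Every other value lies within [351.34, 637.78].

336, 660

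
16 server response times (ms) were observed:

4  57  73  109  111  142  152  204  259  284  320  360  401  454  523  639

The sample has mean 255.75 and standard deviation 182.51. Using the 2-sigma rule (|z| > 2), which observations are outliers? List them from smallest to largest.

639

Cutoffs at x̄ ± 2s: 255.75 ± 2·182.51 = [-109.27, 620.77].
639: z = 2.10, |z| > 2 → outlier.
Every other value lies within [-109.27, 620.77].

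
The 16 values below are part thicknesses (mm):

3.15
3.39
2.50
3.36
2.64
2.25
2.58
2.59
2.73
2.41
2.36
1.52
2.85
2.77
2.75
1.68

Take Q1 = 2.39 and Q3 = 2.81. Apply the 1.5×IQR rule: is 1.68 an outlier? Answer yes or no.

yes

IQR = Q3 − Q1 = 2.81 − 2.39 = 0.42.
Lower fence = Q1 − 1.5·IQR = 2.39 − 0.63 = 1.76.
Upper fence = Q3 + 1.5·IQR = 2.81 + 0.63 = 3.44.
1.68 lies below the lower fence.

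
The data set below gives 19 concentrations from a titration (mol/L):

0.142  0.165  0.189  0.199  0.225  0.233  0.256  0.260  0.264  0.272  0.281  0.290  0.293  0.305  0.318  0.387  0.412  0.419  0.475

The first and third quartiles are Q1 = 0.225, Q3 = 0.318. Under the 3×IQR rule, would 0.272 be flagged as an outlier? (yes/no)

no

IQR = Q3 − Q1 = 0.318 − 0.225 = 0.093.
Lower fence = Q1 − 3·IQR = 0.225 − 0.279 = -0.054.
Upper fence = Q3 + 3·IQR = 0.318 + 0.279 = 0.597.
0.272 lies within [-0.054, 0.597].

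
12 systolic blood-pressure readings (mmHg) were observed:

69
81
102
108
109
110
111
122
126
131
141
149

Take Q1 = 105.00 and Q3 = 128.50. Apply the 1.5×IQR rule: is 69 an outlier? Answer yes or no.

yes

IQR = Q3 − Q1 = 128.50 − 105.00 = 23.50.
Lower fence = Q1 − 1.5·IQR = 105.00 − 35.25 = 69.75.
Upper fence = Q3 + 1.5·IQR = 128.50 + 35.25 = 163.75.
69 lies below the lower fence.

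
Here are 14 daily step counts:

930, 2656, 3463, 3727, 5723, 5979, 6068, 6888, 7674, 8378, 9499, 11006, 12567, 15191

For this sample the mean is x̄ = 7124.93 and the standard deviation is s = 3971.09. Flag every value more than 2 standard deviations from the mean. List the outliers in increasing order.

Cutoffs at x̄ ± 2s: 7124.93 ± 2·3971.09 = [-817.25, 15067.11].
15191: z = 2.03, |z| > 2 → outlier.
Every other value lies within [-817.25, 15067.11].

15191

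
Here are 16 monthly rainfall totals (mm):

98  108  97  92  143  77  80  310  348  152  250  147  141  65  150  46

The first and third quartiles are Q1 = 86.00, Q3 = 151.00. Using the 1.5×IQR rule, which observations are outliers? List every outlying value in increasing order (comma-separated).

250, 310, 348

IQR = Q3 − Q1 = 151.00 − 86.00 = 65.00.
Lower fence = Q1 − 1.5·IQR = 86.00 − 97.50 = -11.50.
Upper fence = Q3 + 1.5·IQR = 151.00 + 97.50 = 248.50.
250 > 248.50 → outlier.
310 > 248.50 → outlier.
348 > 248.50 → outlier.
All remaining values lie within [-11.50, 248.50].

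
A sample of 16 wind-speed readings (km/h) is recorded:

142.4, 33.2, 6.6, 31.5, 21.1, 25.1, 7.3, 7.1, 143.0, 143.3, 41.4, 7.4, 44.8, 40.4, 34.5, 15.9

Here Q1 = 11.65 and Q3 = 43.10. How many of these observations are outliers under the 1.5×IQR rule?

3

IQR = 31.45; fences at 11.65 − 47.175 = -35.525 and 43.10 + 47.175 = 90.275.
Outside the cutoffs: 142.4, 143.0, 143.3.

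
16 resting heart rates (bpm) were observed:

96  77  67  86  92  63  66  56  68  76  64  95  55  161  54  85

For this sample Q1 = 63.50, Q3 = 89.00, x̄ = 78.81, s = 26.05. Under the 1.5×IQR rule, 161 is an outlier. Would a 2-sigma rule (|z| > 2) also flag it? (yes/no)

yes

z = (161 − 78.81) / 26.05 = 3.16.
|z| = 3.16 > 2.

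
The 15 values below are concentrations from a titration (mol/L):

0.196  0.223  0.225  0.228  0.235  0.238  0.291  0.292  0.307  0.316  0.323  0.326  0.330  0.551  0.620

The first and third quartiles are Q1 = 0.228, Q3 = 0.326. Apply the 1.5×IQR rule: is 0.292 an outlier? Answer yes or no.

no

IQR = Q3 − Q1 = 0.326 − 0.228 = 0.098.
Lower fence = Q1 − 1.5·IQR = 0.228 − 0.147 = 0.081.
Upper fence = Q3 + 1.5·IQR = 0.326 + 0.147 = 0.473.
0.292 lies within [0.081, 0.473].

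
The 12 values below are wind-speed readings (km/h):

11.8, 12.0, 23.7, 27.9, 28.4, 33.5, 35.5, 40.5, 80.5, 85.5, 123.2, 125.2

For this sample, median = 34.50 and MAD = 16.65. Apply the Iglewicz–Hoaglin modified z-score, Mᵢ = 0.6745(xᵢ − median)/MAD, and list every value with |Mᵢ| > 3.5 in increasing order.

|Mᵢ| > 3.5 ⇔ |xᵢ − 34.50| > 3.5·16.65/0.6745 = 86.40.
So outliers lie outside [-51.90, 120.90].
123.2: M = 3.59 → outlier.
125.2: M = 3.67 → outlier.

123.2, 125.2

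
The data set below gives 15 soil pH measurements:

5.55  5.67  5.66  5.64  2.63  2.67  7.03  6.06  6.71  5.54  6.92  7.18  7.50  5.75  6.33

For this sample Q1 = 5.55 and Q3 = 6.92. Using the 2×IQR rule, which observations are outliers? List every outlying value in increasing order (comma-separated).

IQR = Q3 − Q1 = 6.92 − 5.55 = 1.37.
Lower fence = Q1 − 2·IQR = 5.55 − 2.74 = 2.81.
Upper fence = Q3 + 2·IQR = 6.92 + 2.74 = 9.66.
2.63 < 2.81 → outlier.
2.67 < 2.81 → outlier.
All remaining values lie within [2.81, 9.66].

2.63, 2.67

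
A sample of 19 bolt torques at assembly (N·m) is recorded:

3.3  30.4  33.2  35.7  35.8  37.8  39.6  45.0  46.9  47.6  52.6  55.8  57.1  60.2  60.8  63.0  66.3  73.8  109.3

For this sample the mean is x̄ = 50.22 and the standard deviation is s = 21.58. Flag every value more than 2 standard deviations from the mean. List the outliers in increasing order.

3.3, 109.3

Cutoffs at x̄ ± 2s: 50.22 ± 2·21.58 = [7.06, 93.38].
3.3: z = -2.17, |z| > 2 → outlier.
109.3: z = 2.74, |z| > 2 → outlier.
Every other value lies within [7.06, 93.38].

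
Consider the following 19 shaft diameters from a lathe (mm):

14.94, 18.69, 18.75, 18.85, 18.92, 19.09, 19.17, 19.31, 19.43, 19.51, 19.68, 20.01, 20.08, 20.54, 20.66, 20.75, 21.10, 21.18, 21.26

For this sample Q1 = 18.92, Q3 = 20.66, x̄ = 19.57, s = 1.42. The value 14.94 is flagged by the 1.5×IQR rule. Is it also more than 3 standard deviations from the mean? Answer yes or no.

yes

z = (14.94 − 19.57) / 1.42 = -3.26.
|z| = 3.26 > 3.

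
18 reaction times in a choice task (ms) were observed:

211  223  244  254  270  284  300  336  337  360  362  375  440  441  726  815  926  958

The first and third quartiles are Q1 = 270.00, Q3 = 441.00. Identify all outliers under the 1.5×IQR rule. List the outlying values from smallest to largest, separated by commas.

726, 815, 926, 958

IQR = Q3 − Q1 = 441.00 − 270.00 = 171.00.
Lower fence = Q1 − 1.5·IQR = 270.00 − 256.50 = 13.50.
Upper fence = Q3 + 1.5·IQR = 441.00 + 256.50 = 697.50.
726 > 697.50 → outlier.
815 > 697.50 → outlier.
926 > 697.50 → outlier.
958 > 697.50 → outlier.
All remaining values lie within [13.50, 697.50].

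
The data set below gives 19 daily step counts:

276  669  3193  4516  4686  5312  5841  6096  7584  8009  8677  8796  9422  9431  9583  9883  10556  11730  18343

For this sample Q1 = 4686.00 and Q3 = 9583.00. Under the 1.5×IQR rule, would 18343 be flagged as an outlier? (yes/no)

IQR = Q3 − Q1 = 9583.00 − 4686.00 = 4897.00.
Lower fence = Q1 − 1.5·IQR = 4686.00 − 7345.50 = -2659.50.
Upper fence = Q3 + 1.5·IQR = 9583.00 + 7345.50 = 16928.50.
18343 lies above the upper fence.

yes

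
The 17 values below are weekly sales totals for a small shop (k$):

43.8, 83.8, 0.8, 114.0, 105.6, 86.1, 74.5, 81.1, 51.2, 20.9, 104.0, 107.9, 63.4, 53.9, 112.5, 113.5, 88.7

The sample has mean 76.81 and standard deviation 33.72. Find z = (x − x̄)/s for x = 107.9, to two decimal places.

0.92

z = (107.9 − 76.81) / 33.72 = 0.92.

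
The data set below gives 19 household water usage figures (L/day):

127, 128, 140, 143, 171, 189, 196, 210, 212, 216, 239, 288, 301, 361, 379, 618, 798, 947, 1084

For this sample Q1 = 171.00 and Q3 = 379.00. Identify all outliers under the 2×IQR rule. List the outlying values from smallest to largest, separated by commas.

798, 947, 1084

IQR = Q3 − Q1 = 379.00 − 171.00 = 208.00.
Lower fence = Q1 − 2·IQR = 171.00 − 416.00 = -245.00.
Upper fence = Q3 + 2·IQR = 379.00 + 416.00 = 795.00.
798 > 795.00 → outlier.
947 > 795.00 → outlier.
1084 > 795.00 → outlier.
All remaining values lie within [-245.00, 795.00].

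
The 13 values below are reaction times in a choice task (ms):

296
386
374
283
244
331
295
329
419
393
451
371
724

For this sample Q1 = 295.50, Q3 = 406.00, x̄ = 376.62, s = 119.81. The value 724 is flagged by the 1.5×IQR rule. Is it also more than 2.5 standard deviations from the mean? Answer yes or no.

z = (724 − 376.62) / 119.81 = 2.90.
|z| = 2.90 > 2.5.

yes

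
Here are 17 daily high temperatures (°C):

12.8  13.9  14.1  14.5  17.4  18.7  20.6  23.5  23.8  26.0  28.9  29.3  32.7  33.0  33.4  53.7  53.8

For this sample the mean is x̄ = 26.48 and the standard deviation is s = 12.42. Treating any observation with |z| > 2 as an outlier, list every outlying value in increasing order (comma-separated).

53.7, 53.8

Cutoffs at x̄ ± 2s: 26.48 ± 2·12.42 = [1.64, 51.32].
53.7: z = 2.19, |z| > 2 → outlier.
53.8: z = 2.20, |z| > 2 → outlier.
Every other value lies within [1.64, 51.32].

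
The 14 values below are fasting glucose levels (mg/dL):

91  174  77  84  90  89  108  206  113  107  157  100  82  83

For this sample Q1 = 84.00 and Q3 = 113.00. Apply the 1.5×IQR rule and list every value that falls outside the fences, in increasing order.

IQR = Q3 − Q1 = 113.00 − 84.00 = 29.00.
Lower fence = Q1 − 1.5·IQR = 84.00 − 43.50 = 40.50.
Upper fence = Q3 + 1.5·IQR = 113.00 + 43.50 = 156.50.
157 > 156.50 → outlier.
174 > 156.50 → outlier.
206 > 156.50 → outlier.
All remaining values lie within [40.50, 156.50].

157, 174, 206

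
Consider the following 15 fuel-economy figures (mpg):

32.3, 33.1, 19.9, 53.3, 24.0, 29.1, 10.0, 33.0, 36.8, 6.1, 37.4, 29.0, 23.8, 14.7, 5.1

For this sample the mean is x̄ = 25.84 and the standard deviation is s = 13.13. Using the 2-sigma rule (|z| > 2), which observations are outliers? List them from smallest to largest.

53.3

Cutoffs at x̄ ± 2s: 25.84 ± 2·13.13 = [-0.42, 52.10].
53.3: z = 2.09, |z| > 2 → outlier.
Every other value lies within [-0.42, 52.10].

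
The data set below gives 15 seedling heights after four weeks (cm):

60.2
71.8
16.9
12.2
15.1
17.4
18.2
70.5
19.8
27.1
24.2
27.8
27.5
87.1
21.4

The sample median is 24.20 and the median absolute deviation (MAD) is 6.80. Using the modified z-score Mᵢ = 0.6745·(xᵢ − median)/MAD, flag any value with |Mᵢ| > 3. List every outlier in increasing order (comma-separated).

|Mᵢ| > 3 ⇔ |xᵢ − 24.20| > 3·6.80/0.6745 = 30.24.
So outliers lie outside [-6.04, 54.44].
60.2: M = 3.57 → outlier.
70.5: M = 4.59 → outlier.
71.8: M = 4.72 → outlier.
87.1: M = 6.24 → outlier.

60.2, 70.5, 71.8, 87.1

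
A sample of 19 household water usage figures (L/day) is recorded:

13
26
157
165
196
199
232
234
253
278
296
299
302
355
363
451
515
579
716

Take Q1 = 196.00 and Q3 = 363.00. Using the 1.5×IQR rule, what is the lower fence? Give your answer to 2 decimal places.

-54.50

IQR = Q3 − Q1 = 363.00 − 196.00 = 167.00.
Lower fence = Q1 − 1.5·IQR = 196.00 − 250.50 = -54.50.
Upper fence = Q3 + 1.5·IQR = 363.00 + 250.50 = 613.50.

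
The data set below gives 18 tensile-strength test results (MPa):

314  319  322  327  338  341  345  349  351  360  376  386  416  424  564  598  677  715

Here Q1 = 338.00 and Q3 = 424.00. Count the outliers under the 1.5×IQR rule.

4

IQR = 86.00; fences at 338.00 − 129.00 = 209.00 and 424.00 + 129.00 = 553.00.
Outside the cutoffs: 564, 598, 677, 715.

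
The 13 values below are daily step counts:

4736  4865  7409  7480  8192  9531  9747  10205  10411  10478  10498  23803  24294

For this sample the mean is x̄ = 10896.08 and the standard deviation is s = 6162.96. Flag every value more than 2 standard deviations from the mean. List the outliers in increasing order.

23803, 24294

Cutoffs at x̄ ± 2s: 10896.08 ± 2·6162.96 = [-1429.84, 23222.00].
23803: z = 2.09, |z| > 2 → outlier.
24294: z = 2.17, |z| > 2 → outlier.
Every other value lies within [-1429.84, 23222.00].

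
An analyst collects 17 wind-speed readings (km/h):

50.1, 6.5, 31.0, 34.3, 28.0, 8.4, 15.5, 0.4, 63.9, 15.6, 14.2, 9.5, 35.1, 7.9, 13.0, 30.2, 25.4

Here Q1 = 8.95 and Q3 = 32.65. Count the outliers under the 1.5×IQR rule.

IQR = 23.70; fences at 8.95 − 35.55 = -26.60 and 32.65 + 35.55 = 68.20.
Every value lies within the cutoffs.

0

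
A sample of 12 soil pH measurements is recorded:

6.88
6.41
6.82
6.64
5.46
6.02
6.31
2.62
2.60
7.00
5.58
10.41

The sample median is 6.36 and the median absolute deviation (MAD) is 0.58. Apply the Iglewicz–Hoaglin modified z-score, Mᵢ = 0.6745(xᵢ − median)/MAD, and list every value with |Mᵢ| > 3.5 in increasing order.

2.60, 2.62, 10.41

|Mᵢ| > 3.5 ⇔ |xᵢ − 6.36| > 3.5·0.58/0.6745 = 3.01.
So outliers lie outside [3.35, 9.37].
2.60: M = -4.37 → outlier.
2.62: M = -4.35 → outlier.
10.41: M = 4.71 → outlier.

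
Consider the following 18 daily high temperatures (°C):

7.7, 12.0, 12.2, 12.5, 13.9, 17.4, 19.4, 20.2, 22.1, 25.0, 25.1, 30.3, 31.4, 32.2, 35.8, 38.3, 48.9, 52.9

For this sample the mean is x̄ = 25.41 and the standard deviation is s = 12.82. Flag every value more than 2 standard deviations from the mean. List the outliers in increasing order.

52.9

Cutoffs at x̄ ± 2s: 25.41 ± 2·12.82 = [-0.23, 51.05].
52.9: z = 2.14, |z| > 2 → outlier.
Every other value lies within [-0.23, 51.05].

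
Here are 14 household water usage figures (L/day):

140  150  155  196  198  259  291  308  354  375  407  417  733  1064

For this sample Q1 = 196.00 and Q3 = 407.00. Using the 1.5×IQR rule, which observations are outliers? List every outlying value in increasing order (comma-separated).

IQR = Q3 − Q1 = 407.00 − 196.00 = 211.00.
Lower fence = Q1 − 1.5·IQR = 196.00 − 316.50 = -120.50.
Upper fence = Q3 + 1.5·IQR = 407.00 + 316.50 = 723.50.
733 > 723.50 → outlier.
1064 > 723.50 → outlier.
All remaining values lie within [-120.50, 723.50].

733, 1064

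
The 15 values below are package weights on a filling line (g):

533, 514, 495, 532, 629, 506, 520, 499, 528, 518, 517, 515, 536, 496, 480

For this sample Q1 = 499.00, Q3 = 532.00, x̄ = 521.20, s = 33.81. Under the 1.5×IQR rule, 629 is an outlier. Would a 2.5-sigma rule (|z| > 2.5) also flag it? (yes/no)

yes

z = (629 − 521.20) / 33.81 = 3.19.
|z| = 3.19 > 2.5.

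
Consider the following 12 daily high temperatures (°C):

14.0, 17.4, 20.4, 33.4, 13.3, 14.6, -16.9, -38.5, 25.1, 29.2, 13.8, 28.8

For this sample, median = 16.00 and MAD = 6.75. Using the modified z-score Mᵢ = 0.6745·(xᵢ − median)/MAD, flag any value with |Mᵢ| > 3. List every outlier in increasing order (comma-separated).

-38.5, -16.9

|Mᵢ| > 3 ⇔ |xᵢ − 16.00| > 3·6.75/0.6745 = 30.02.
So outliers lie outside [-14.02, 46.02].
-38.5: M = -5.45 → outlier.
-16.9: M = -3.29 → outlier.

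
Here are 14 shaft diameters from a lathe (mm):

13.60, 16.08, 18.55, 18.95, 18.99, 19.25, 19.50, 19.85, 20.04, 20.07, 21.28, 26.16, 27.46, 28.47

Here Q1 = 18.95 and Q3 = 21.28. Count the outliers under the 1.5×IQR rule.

IQR = 2.33; fences at 18.95 − 3.495 = 15.455 and 21.28 + 3.495 = 24.775.
Outside the cutoffs: 13.60, 26.16, 27.46, 28.47.

4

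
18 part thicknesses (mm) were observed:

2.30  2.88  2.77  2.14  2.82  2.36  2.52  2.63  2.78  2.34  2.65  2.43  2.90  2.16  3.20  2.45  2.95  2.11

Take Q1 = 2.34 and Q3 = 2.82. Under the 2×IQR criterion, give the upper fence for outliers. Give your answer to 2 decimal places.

IQR = Q3 − Q1 = 2.82 − 2.34 = 0.48.
Lower fence = Q1 − 2·IQR = 2.34 − 0.96 = 1.38.
Upper fence = Q3 + 2·IQR = 2.82 + 0.96 = 3.78.

3.78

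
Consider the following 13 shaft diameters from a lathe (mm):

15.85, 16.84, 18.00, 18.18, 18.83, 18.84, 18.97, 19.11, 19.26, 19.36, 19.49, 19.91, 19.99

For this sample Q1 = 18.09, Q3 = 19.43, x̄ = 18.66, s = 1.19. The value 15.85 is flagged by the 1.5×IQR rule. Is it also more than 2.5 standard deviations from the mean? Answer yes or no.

z = (15.85 − 18.66) / 1.19 = -2.36.
|z| = 2.36 ≤ 2.5.

no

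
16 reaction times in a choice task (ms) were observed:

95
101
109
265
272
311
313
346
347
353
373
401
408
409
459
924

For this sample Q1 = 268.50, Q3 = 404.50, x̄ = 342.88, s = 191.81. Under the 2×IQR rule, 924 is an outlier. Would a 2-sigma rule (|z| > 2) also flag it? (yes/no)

yes

z = (924 − 342.88) / 191.81 = 3.03.
|z| = 3.03 > 2.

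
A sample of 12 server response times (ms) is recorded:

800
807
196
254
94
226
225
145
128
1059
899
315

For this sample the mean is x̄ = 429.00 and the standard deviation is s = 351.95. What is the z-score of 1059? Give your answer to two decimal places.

1.79

z = (1059 − 429.00) / 351.95 = 1.79.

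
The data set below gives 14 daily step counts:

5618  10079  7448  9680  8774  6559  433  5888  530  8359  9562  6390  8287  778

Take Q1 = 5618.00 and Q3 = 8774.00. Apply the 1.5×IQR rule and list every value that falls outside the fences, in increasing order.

IQR = Q3 − Q1 = 8774.00 − 5618.00 = 3156.00.
Lower fence = Q1 − 1.5·IQR = 5618.00 − 4734.00 = 884.00.
Upper fence = Q3 + 1.5·IQR = 8774.00 + 4734.00 = 13508.00.
433 < 884.00 → outlier.
530 < 884.00 → outlier.
778 < 884.00 → outlier.
All remaining values lie within [884.00, 13508.00].

433, 530, 778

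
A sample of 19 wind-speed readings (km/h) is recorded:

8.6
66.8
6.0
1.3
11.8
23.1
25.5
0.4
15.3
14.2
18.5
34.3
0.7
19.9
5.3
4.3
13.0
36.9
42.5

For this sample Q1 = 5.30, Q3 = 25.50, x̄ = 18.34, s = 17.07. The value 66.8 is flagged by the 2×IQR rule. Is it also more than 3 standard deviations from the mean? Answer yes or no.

z = (66.8 − 18.34) / 17.07 = 2.84.
|z| = 2.84 ≤ 3.

no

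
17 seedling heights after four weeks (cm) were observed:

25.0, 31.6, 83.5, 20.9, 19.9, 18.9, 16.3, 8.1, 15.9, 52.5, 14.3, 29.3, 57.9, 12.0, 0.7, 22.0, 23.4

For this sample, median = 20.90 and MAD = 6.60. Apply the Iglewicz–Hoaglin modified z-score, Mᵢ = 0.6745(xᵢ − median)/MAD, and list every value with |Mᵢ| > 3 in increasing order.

52.5, 57.9, 83.5

|Mᵢ| > 3 ⇔ |xᵢ − 20.90| > 3·6.60/0.6745 = 29.36.
So outliers lie outside [-8.46, 50.26].
52.5: M = 3.23 → outlier.
57.9: M = 3.78 → outlier.
83.5: M = 6.40 → outlier.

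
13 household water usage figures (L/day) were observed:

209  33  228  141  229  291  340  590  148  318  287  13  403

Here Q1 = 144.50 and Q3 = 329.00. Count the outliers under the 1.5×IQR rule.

0

IQR = 184.50; fences at 144.50 − 276.75 = -132.25 and 329.00 + 276.75 = 605.75.
Every value lies within the cutoffs.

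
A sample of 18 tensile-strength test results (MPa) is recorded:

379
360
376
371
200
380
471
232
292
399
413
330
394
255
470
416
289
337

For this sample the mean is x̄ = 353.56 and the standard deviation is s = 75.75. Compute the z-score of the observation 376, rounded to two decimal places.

z = (376 − 353.56) / 75.75 = 0.30.

0.30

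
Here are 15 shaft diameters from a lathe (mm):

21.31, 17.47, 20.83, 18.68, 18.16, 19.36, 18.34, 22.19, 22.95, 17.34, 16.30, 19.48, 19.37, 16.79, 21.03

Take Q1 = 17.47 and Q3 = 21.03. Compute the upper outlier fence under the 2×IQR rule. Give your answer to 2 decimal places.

IQR = Q3 − Q1 = 21.03 − 17.47 = 3.56.
Lower fence = Q1 − 2·IQR = 17.47 − 7.12 = 10.35.
Upper fence = Q3 + 2·IQR = 21.03 + 7.12 = 28.15.

28.15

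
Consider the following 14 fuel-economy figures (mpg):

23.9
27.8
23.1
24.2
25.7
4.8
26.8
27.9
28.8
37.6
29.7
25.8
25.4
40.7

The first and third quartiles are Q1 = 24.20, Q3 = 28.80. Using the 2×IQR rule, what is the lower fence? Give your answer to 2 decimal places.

IQR = Q3 − Q1 = 28.80 − 24.20 = 4.60.
Lower fence = Q1 − 2·IQR = 24.20 − 9.20 = 15.00.
Upper fence = Q3 + 2·IQR = 28.80 + 9.20 = 38.00.

15.00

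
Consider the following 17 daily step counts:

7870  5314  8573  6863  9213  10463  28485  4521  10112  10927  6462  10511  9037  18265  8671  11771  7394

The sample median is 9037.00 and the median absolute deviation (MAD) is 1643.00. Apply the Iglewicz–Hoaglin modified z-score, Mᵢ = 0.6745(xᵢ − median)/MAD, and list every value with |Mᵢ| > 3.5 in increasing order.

18265, 28485

|Mᵢ| > 3.5 ⇔ |xᵢ − 9037.00| > 3.5·1643.00/0.6745 = 8525.57.
So outliers lie outside [511.43, 17562.57].
18265: M = 3.79 → outlier.
28485: M = 7.98 → outlier.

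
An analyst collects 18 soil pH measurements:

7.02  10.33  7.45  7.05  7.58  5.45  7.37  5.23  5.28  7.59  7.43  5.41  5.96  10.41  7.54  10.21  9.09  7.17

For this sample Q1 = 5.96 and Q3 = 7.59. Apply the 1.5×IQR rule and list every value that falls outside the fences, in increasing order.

IQR = Q3 − Q1 = 7.59 − 5.96 = 1.63.
Lower fence = Q1 − 1.5·IQR = 5.96 − 2.445 = 3.515.
Upper fence = Q3 + 1.5·IQR = 7.59 + 2.445 = 10.035.
10.21 > 10.035 → outlier.
10.33 > 10.035 → outlier.
10.41 > 10.035 → outlier.
All remaining values lie within [3.515, 10.035].

10.21, 10.33, 10.41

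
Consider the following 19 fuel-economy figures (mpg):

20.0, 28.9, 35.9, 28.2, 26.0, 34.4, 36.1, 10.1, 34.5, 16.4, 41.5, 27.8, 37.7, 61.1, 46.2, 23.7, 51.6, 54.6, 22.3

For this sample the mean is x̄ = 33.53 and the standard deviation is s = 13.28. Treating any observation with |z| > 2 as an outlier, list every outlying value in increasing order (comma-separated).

Cutoffs at x̄ ± 2s: 33.53 ± 2·13.28 = [6.97, 60.09].
61.1: z = 2.08, |z| > 2 → outlier.
Every other value lies within [6.97, 60.09].

61.1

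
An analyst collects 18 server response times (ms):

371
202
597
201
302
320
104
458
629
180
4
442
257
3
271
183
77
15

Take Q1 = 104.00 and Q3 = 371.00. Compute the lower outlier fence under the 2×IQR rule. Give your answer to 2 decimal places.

-430.00

IQR = Q3 − Q1 = 371.00 − 104.00 = 267.00.
Lower fence = Q1 − 2·IQR = 104.00 − 534.00 = -430.00.
Upper fence = Q3 + 2·IQR = 371.00 + 534.00 = 905.00.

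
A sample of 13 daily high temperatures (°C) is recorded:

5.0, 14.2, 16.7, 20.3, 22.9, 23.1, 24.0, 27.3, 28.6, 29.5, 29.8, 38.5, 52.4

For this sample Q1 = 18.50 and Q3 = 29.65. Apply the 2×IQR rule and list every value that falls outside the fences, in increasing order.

52.4

IQR = Q3 − Q1 = 29.65 − 18.50 = 11.15.
Lower fence = Q1 − 2·IQR = 18.50 − 22.30 = -3.80.
Upper fence = Q3 + 2·IQR = 29.65 + 22.30 = 51.95.
52.4 > 51.95 → outlier.
All remaining values lie within [-3.80, 51.95].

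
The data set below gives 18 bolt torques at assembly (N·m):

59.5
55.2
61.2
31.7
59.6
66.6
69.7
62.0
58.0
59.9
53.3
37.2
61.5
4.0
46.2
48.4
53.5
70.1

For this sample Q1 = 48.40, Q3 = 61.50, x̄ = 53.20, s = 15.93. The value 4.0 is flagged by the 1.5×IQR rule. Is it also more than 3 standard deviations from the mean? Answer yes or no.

z = (4.0 − 53.20) / 15.93 = -3.09.
|z| = 3.09 > 3.

yes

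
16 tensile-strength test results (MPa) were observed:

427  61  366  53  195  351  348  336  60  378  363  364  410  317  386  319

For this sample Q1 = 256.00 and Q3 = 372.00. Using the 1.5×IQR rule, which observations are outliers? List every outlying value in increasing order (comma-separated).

IQR = Q3 − Q1 = 372.00 − 256.00 = 116.00.
Lower fence = Q1 − 1.5·IQR = 256.00 − 174.00 = 82.00.
Upper fence = Q3 + 1.5·IQR = 372.00 + 174.00 = 546.00.
53 < 82.00 → outlier.
60 < 82.00 → outlier.
61 < 82.00 → outlier.
All remaining values lie within [82.00, 546.00].

53, 60, 61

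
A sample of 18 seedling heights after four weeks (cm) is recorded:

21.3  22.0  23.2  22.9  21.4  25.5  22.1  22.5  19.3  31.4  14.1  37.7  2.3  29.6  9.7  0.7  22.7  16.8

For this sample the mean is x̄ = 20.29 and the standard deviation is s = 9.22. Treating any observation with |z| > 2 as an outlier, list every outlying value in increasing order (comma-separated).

Cutoffs at x̄ ± 2s: 20.29 ± 2·9.22 = [1.85, 38.73].
0.7: z = -2.12, |z| > 2 → outlier.
Every other value lies within [1.85, 38.73].

0.7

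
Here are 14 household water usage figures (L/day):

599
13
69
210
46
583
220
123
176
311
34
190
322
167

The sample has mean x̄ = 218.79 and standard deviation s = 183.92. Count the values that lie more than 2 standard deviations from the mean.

1

Cutoffs: x̄ ± 2s = [-149.05, 586.63].
Outside the cutoffs: 599.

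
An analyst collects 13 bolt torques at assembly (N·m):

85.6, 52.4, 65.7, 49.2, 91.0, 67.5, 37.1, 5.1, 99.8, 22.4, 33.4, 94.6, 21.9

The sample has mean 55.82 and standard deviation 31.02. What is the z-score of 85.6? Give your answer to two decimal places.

z = (85.6 − 55.82) / 31.02 = 0.96.

0.96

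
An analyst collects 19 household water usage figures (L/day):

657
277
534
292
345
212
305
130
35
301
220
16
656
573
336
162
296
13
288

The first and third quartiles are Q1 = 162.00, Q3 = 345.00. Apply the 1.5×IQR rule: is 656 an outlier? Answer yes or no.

IQR = Q3 − Q1 = 345.00 − 162.00 = 183.00.
Lower fence = Q1 − 1.5·IQR = 162.00 − 274.50 = -112.50.
Upper fence = Q3 + 1.5·IQR = 345.00 + 274.50 = 619.50.
656 lies above the upper fence.

yes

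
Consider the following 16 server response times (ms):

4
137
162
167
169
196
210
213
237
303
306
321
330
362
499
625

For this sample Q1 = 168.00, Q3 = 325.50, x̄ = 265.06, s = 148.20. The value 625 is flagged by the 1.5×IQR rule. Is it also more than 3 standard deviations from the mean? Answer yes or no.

z = (625 − 265.06) / 148.20 = 2.43.
|z| = 2.43 ≤ 3.

no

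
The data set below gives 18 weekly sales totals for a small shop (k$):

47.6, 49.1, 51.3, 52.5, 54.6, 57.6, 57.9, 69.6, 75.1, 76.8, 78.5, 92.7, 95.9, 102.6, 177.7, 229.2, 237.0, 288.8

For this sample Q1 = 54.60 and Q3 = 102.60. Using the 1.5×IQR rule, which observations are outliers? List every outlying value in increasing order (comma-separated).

IQR = Q3 − Q1 = 102.60 − 54.60 = 48.00.
Lower fence = Q1 − 1.5·IQR = 54.60 − 72.00 = -17.40.
Upper fence = Q3 + 1.5·IQR = 102.60 + 72.00 = 174.60.
177.7 > 174.60 → outlier.
229.2 > 174.60 → outlier.
237.0 > 174.60 → outlier.
288.8 > 174.60 → outlier.
All remaining values lie within [-17.40, 174.60].

177.7, 229.2, 237.0, 288.8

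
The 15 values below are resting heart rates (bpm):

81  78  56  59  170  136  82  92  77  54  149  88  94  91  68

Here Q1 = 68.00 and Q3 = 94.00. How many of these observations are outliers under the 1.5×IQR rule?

3

IQR = 26.00; fences at 68.00 − 39.00 = 29.00 and 94.00 + 39.00 = 133.00.
Outside the cutoffs: 136, 149, 170.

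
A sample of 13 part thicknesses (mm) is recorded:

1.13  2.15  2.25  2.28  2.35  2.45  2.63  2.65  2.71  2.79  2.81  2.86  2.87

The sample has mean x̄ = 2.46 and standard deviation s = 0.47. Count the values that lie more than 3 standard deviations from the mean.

Cutoffs: x̄ ± 3s = [1.05, 3.87].
Every value lies within the cutoffs.

0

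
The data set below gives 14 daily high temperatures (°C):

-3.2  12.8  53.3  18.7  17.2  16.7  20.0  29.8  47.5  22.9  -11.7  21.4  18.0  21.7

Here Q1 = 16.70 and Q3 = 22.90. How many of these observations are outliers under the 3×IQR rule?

4

IQR = 6.20; fences at 16.70 − 18.60 = -1.90 and 22.90 + 18.60 = 41.50.
Outside the cutoffs: -11.7, -3.2, 47.5, 53.3.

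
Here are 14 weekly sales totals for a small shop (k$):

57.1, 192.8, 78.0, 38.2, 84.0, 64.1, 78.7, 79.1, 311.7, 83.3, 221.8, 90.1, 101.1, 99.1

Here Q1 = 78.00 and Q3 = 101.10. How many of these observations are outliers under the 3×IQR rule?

IQR = 23.10; fences at 78.00 − 69.30 = 8.70 and 101.10 + 69.30 = 170.40.
Outside the cutoffs: 192.8, 221.8, 311.7.

3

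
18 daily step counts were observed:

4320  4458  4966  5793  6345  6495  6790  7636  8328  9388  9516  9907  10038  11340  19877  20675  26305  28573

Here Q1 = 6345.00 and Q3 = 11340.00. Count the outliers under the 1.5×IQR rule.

4

IQR = 4995.00; fences at 6345.00 − 7492.50 = -1147.50 and 11340.00 + 7492.50 = 18832.50.
Outside the cutoffs: 19877, 20675, 26305, 28573.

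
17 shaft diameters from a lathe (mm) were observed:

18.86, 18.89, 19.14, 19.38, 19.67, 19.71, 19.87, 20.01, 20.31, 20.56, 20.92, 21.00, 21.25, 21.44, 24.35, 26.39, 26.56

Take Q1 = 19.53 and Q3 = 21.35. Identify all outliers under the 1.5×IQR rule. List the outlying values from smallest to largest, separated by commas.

24.35, 26.39, 26.56

IQR = Q3 − Q1 = 21.35 − 19.53 = 1.82.
Lower fence = Q1 − 1.5·IQR = 19.53 − 2.73 = 16.80.
Upper fence = Q3 + 1.5·IQR = 21.35 + 2.73 = 24.08.
24.35 > 24.08 → outlier.
26.39 > 24.08 → outlier.
26.56 > 24.08 → outlier.
All remaining values lie within [16.80, 24.08].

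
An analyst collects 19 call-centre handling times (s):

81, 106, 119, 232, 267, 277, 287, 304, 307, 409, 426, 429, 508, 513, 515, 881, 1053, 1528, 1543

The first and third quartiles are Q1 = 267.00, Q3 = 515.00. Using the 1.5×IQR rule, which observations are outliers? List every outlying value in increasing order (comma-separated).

IQR = Q3 − Q1 = 515.00 − 267.00 = 248.00.
Lower fence = Q1 − 1.5·IQR = 267.00 − 372.00 = -105.00.
Upper fence = Q3 + 1.5·IQR = 515.00 + 372.00 = 887.00.
1053 > 887.00 → outlier.
1528 > 887.00 → outlier.
1543 > 887.00 → outlier.
All remaining values lie within [-105.00, 887.00].

1053, 1528, 1543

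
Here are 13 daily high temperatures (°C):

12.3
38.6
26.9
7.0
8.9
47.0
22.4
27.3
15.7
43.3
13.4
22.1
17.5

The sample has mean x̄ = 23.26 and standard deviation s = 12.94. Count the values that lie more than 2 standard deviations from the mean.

Cutoffs: x̄ ± 2s = [-2.62, 49.14].
Every value lies within the cutoffs.

0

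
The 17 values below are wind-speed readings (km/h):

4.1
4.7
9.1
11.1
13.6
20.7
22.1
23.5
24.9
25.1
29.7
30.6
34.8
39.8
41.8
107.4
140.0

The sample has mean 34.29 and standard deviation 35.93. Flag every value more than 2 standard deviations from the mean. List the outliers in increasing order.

Cutoffs at x̄ ± 2s: 34.29 ± 2·35.93 = [-37.57, 106.15].
107.4: z = 2.03, |z| > 2 → outlier.
140.0: z = 2.94, |z| > 2 → outlier.
Every other value lies within [-37.57, 106.15].

107.4, 140.0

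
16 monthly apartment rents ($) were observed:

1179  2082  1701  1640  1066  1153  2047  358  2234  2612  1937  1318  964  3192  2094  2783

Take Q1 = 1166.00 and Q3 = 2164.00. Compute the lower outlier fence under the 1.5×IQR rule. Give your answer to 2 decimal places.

IQR = Q3 − Q1 = 2164.00 − 1166.00 = 998.00.
Lower fence = Q1 − 1.5·IQR = 1166.00 − 1497.00 = -331.00.
Upper fence = Q3 + 1.5·IQR = 2164.00 + 1497.00 = 3661.00.

-331.00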